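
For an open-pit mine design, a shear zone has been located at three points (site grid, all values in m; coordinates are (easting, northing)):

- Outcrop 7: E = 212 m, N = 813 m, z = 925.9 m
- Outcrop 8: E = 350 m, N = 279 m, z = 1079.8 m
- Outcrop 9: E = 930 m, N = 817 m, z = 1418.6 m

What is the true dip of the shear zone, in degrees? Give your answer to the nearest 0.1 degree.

34.8°

Two edge vectors: Outcrop 7→Outcrop 8 = (138, -534, 153.9), Outcrop 7→Outcrop 9 = (718, 4, 492.7).
Normal n = (Outcrop 7→Outcrop 8) × (Outcrop 7→Outcrop 9) = (-263717.4, 42507.6, 383964).
So ∂z/∂E = −n_x/n_z = 0.68683 and ∂z/∂N = −n_y/n_z = −0.11071.
Gradient magnitude |∇z| = √(a² + b²) = √(0.47173 + 0.01226) = 0.69569.
True dip = arctan(0.69569) = 34.8°, dipping toward W (azimuth ≈ 279°).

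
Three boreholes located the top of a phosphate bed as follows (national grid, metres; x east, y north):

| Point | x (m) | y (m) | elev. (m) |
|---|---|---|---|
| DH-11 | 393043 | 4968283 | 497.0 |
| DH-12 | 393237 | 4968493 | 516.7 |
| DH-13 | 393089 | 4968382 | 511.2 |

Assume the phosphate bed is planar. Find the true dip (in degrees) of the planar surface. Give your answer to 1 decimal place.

12.5°

Two edge vectors: DH-11→DH-12 = (194, 210, 19.7), DH-11→DH-13 = (46, 99, 14.2).
Normal n = (DH-11→DH-12) × (DH-11→DH-13) = (1031.7, -1848.6, 9546).
So ∂z/∂x = −n_x/n_z = −0.10808 and ∂z/∂y = −n_y/n_z = 0.19365.
Gradient magnitude |∇z| = √(a² + b²) = √(0.01168 + 0.03750) = 0.22177.
True dip = arctan(0.22177) = 12.5°, dipping toward SSE (azimuth ≈ 151°).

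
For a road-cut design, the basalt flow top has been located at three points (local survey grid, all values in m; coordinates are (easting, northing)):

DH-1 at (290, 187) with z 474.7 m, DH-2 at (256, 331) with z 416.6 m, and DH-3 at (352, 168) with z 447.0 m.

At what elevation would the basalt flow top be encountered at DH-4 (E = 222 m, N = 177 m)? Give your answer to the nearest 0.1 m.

522.0 m

Let the plane be z = a·E + b·N + c.
DH-2−DH-1: −34a + 144b = −58.1;  DH-3−DH-1: 62a − 19b = −27.7.
Solving gives a = −0.61491, b = −0.54866.
Then c = 474.7 − a·290 − b·187 = 755.62.
At (222, 177): z = −136.5 − 97.1 + 755.62 = 522.0 m.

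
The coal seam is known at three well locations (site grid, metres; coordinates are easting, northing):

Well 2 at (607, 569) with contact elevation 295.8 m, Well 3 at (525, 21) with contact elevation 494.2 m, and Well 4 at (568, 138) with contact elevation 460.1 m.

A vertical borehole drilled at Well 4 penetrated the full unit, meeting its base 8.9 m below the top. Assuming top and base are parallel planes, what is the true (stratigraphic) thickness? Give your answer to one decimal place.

7.9 m

Let the plane be z = a·easting + b·northing + c.
Well 3−Well 2: −82a − 548b = 198.4;  Well 4−Well 2: −39a − 431b = 164.3.
Solving gives a = 0.32398, b = −0.41052.
|∇z| = √(a²+b²) = 0.52296, so dip δ = arctan(0.52296) = 27.61°.
True thickness = vertical thickness × cos δ = 8.9 × cos 27.61° = 7.9 m.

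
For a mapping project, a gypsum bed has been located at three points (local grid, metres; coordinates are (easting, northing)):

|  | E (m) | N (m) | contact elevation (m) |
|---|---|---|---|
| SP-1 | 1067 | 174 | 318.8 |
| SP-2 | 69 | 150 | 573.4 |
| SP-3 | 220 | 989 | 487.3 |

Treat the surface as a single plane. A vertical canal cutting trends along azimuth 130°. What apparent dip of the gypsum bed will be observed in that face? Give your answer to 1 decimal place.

Let the plane be z = a·E + b·N + c.
SP-2−SP-1: −998a − 24b = 254.6;  SP-3−SP-1: −847a + 815b = 168.5.
Solving gives a = −0.25374, b = −0.05695.
Unit vector along 130° is (sin 130°, cos 130°) = (0.7660, -0.6428).
Slope in that direction = a·(0.7660) + b·(-0.6428) = −0.15777.
Apparent dip = arctan|0.15777| = 9.0° (true dip is 14.6°, so apparent ≤ true as expected).

9.0°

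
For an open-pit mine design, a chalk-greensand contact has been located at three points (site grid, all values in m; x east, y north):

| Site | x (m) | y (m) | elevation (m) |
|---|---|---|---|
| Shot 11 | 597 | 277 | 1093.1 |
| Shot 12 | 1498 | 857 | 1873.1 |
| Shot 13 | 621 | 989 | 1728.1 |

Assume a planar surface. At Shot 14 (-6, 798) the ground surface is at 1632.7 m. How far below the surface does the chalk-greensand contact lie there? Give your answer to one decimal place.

259.9 m

Two edge vectors: Shot 11→Shot 12 = (901, 580, 780), Shot 11→Shot 13 = (24, 712, 635).
Normal n = (Shot 11→Shot 12) × (Shot 11→Shot 13) = (-187060, -553415, 627592).
So ∂z/∂x = −n_x/n_z = 0.298060 and ∂z/∂y = −n_y/n_z = 0.881807.
Intercept c from Shot 11: 1093.1 − 177.94 − 244.26 = 670.90.
At (-6, 798): z_contact = −1.79 + 703.68 + 670.90 = 1372.79 m.
Depth below ground = 1632.7 − 1372.79 = 259.9 m.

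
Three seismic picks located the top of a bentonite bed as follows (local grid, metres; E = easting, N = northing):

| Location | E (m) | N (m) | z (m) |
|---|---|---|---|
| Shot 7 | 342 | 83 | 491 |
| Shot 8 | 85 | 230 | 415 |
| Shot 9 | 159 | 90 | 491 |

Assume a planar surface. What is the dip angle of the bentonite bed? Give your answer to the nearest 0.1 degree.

Let the plane be z = a·E + b·N + c.
Shot 8−Shot 7: −257a + 147b = −76;  Shot 9−Shot 7: −183a + 7b = 0.
Solving gives a = −0.02119, b = −0.55406.
Gradient magnitude |∇z| = √(a² + b²) = √(0.00045 + 0.30698) = 0.55446.
True dip = arctan(0.55446) = 29.0°, dipping toward N (azimuth ≈ 002°).

29.0°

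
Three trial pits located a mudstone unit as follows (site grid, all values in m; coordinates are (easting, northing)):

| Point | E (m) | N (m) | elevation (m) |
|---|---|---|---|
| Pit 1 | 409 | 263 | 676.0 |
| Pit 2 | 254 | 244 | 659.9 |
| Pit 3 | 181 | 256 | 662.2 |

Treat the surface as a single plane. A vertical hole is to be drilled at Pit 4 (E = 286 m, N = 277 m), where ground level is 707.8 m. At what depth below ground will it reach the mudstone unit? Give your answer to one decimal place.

30.9 m

Let the plane be z = a·E + b·N + c.
Pit 2−Pit 1: −155a − 19b = −16.1;  Pit 3−Pit 1: −228a − 7b = −13.8.
Solving gives a = 0.04604, b = 0.47176.
Then c = 676 − a·409 − b·263 = 533.10.
At (286, 277): z_contact = 13.17 + 130.68 + 533.10 = 676.94 m.
Depth below ground = 707.8 − 676.94 = 30.9 m.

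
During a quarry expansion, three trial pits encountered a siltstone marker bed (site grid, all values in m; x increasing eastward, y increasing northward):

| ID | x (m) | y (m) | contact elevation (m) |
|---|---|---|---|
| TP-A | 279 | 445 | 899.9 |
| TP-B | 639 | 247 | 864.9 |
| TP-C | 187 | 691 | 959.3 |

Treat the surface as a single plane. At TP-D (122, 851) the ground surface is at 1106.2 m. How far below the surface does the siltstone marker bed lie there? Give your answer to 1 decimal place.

108.5 m

Two edge vectors: TP-A→TP-B = (360, -198, -35), TP-A→TP-C = (-92, 246, 59.4).
Normal n = (TP-A→TP-B) × (TP-A→TP-C) = (-3151.2, -18164, 70344).
So ∂z/∂x = −n_x/n_z = 0.04480 and ∂z/∂y = −n_y/n_z = 0.25822.
Intercept c from TP-A: 899.9 − 12.50 − 114.91 = 772.50.
At (122, 851): z_contact = 5.47 + 219.74 + 772.50 = 997.70 m.
Depth below ground = 1106.2 − 997.70 = 108.5 m.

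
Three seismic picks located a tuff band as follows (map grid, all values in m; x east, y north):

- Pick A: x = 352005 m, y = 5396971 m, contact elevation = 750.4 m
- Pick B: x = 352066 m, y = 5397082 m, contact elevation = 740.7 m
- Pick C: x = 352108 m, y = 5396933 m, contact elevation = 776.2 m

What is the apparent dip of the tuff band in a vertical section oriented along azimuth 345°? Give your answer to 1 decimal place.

12.8°

Two edge vectors: Pick A→Pick B = (61, 111, -9.7), Pick A→Pick C = (103, -38, 25.8).
Normal n = (Pick A→Pick B) × (Pick A→Pick C) = (2495.2, -2572.9, -13751).
So ∂z/∂x = −n_x/n_z = 0.18146 and ∂z/∂y = −n_y/n_z = −0.18711.
Unit vector along 345° is (sin 345°, cos 345°) = (-0.2588, 0.9659).
Slope in that direction = a·(-0.2588) + b·(0.9659) = −0.22770.
Apparent dip = arctan|0.22770| = 12.8° (true dip is 14.6°, so apparent ≤ true as expected).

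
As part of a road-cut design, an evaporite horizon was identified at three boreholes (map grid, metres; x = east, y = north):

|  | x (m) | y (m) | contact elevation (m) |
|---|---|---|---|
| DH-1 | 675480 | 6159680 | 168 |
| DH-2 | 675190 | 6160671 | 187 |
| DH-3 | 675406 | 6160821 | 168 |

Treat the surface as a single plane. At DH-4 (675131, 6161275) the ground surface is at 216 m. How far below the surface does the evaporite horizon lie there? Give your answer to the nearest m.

Two edge vectors: DH-1→DH-2 = (-290, 991, 19), DH-1→DH-3 = (-74, 1141, 0).
Normal n = (DH-1→DH-2) × (DH-1→DH-3) = (-21679, -1406, -257556).
So ∂z/∂x = −n_x/n_z = −0.08417199 and ∂z/∂y = −n_y/n_z = −0.00545901.
Intercept c from DH-1: 168 + 56856.49 + 33625.74 = 90650.23.
At (675131, 6161275): z_contact = −56827.1 − 33634.4 + 90650.23 = 188.7 m.
Depth below ground = 216 − 188.7 = 27 m.

27 m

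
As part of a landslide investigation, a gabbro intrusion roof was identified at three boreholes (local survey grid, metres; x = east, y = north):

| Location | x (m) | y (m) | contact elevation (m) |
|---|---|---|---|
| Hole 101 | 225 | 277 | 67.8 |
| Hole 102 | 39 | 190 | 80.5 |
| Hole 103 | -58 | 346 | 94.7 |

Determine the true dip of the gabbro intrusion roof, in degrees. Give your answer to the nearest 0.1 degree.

Two edge vectors: Hole 101→Hole 102 = (-186, -87, 12.7), Hole 101→Hole 103 = (-283, 69, 26.9).
Normal n = (Hole 101→Hole 102) × (Hole 101→Hole 103) = (-3216.6, 1409.3, -37455).
So ∂z/∂x = −n_x/n_z = −0.08588 and ∂z/∂y = −n_y/n_z = 0.03763.
Gradient magnitude |∇z| = √(a² + b²) = √(0.00738 + 0.00142) = 0.09376.
True dip = arctan(0.09376) = 5.4°, dipping toward ESE (azimuth ≈ 114°).

5.4°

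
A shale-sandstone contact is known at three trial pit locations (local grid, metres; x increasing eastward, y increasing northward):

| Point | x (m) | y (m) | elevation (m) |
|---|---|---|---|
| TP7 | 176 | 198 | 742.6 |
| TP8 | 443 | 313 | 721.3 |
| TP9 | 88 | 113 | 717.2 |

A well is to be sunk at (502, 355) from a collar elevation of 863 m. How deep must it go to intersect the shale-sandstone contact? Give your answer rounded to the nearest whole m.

135 m

Two edge vectors: TP7→TP8 = (267, 115, -21.3), TP7→TP9 = (-88, -85, -25.4).
Normal n = (TP7→TP8) × (TP7→TP9) = (-4731.5, 8656.2, -12575).
So ∂z/∂x = −n_x/n_z = −0.37626 and ∂z/∂y = −n_y/n_z = 0.68837.
Intercept c from TP7: 742.6 + 66.22 − 136.30 = 672.53.
At (502, 355): z_contact = −188.9 + 244.4 + 672.53 = 728.0 m.
Depth below ground = 863 − 728.0 = 135 m.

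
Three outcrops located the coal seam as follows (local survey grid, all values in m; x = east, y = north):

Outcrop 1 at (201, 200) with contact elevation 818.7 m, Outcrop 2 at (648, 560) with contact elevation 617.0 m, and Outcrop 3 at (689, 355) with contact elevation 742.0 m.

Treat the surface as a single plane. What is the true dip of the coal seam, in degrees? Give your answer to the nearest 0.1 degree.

31.1°

Let the plane be z = a·x + b·y + c.
Outcrop 2−Outcrop 1: 447a + 360b = −201.7;  Outcrop 3−Outcrop 1: 488a + 155b = −76.7.
Solving gives a = 0.03432, b = −0.60289.
Gradient magnitude |∇z| = √(a² + b²) = √(0.00118 + 0.36348) = 0.60387.
True dip = arctan(0.60387) = 31.1°, dipping toward N (azimuth ≈ 357°).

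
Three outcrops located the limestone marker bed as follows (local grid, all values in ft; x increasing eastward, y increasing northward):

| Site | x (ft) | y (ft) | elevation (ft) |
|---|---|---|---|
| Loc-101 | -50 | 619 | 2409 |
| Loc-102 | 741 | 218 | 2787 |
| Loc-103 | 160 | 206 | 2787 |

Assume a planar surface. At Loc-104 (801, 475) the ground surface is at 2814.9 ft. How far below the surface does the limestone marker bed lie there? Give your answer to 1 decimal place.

259.6 ft

Let the plane be z = a·x + b·y + c.
Loc-102−Loc-101: 791a − 401b = 378;  Loc-103−Loc-101: 210a − 413b = 378.
Solving gives a = 0.01871, b = −0.90574.
Then c = 2409 − a·-50 − b·619 = 2970.59.
At (801, 475): z_contact = 14.98 − 430.23 + 2970.59 = 2555.35 ft.
Depth below ground = 2814.9 − 2555.35 = 259.6 ft.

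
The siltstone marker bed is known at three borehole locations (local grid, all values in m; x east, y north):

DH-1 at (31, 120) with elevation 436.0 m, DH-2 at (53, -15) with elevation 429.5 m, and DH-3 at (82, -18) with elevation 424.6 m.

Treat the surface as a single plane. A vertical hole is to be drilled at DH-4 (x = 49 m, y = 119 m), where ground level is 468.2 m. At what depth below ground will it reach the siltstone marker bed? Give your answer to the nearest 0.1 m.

35.2 m

Let the plane be z = a·x + b·y + c.
DH-2−DH-1: 22a − 135b = −6.5;  DH-3−DH-1: 51a − 138b = −11.4.
Solving gives a = −0.16680, b = 0.02097.
Then c = 436 − a·31 − b·120 = 438.65.
At (49, 119): z_contact = −8.17 + 2.50 + 438.65 = 432.98 m.
Depth below ground = 468.2 − 432.98 = 35.2 m.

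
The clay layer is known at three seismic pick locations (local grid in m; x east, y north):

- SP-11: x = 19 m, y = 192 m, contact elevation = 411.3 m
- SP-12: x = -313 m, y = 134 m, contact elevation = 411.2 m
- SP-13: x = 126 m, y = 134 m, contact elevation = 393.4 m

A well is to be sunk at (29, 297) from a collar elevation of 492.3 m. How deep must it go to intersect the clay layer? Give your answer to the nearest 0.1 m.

56.9 m

Two edge vectors: SP-11→SP-12 = (-332, -58, -0.1), SP-11→SP-13 = (107, -58, -17.9).
Normal n = (SP-11→SP-12) × (SP-11→SP-13) = (1032.4, -5953.5, 25462).
So ∂z/∂x = −n_x/n_z = −0.04055 and ∂z/∂y = −n_y/n_z = 0.23382.
Intercept c from SP-11: 411.3 + 0.77 − 44.89 = 367.18.
At (29, 297): z_contact = −1.18 + 69.44 + 367.18 = 435.45 m.
Depth below ground = 492.3 − 435.45 = 56.9 m.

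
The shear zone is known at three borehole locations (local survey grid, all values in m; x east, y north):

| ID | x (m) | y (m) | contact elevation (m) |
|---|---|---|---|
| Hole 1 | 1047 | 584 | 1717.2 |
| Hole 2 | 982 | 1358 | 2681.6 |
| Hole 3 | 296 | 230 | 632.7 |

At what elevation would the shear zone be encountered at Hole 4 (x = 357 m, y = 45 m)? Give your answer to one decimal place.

Let the plane be z = a·x + b·y + c.
Hole 2−Hole 1: −65a + 774b = 964.4;  Hole 3−Hole 1: −751a − 354b = −1084.5.
Solving gives a = 0.824125, b = 1.315204.
Then c = 1717.2 − a·1047 − b·584 = 86.26.
At (357, 45): z = 294.2 + 59.2 + 86.26 = 439.7 m.

439.7 m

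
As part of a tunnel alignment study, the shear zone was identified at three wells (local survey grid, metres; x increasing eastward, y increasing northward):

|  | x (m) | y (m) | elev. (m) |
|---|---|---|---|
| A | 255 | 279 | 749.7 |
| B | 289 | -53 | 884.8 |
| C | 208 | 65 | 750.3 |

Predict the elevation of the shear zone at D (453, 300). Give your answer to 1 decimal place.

992.3 m

Two edge vectors: A→B = (34, -332, 135.1), A→C = (-47, -214, 0.6).
Normal n = (A→B) × (A→C) = (28712.2, -6370.1, -22880).
So ∂z/∂x = −n_x/n_z = 1.25490 and ∂z/∂y = −n_y/n_z = −0.27841.
Intercept c from A: 749.7 − 320.00 + 77.68 = 507.38.
At (453, 300): z = 568.5 − 83.5 + 507.38 = 992.3 m.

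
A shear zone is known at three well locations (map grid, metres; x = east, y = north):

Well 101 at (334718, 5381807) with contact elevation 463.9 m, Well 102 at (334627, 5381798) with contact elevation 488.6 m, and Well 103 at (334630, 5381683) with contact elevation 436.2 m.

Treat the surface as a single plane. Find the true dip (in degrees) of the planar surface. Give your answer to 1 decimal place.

Let the plane be z = a·x + b·y + c.
Well 102−Well 101: −91a − 9b = 24.7;  Well 103−Well 101: −88a − 124b = −27.7.
Solving gives a = −0.31568, b = 0.44742.
Gradient magnitude |∇z| = √(a² + b²) = √(0.09965 + 0.20018) = 0.54757.
True dip = arctan(0.54757) = 28.7°, dipping toward SE (azimuth ≈ 145°).

28.7°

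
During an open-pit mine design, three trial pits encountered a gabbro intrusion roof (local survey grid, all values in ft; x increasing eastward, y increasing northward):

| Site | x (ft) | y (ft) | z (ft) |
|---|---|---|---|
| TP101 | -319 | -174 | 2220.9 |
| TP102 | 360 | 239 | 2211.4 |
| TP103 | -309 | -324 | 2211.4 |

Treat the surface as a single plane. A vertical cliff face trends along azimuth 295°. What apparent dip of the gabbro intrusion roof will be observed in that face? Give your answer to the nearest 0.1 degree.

4.1°

Two edge vectors: TP101→TP102 = (679, 413, -9.5), TP101→TP103 = (10, -150, -9.5).
Normal n = (TP101→TP102) × (TP101→TP103) = (-5348.5, 6355.5, -105980).
So ∂z/∂x = −n_x/n_z = −0.05047 and ∂z/∂y = −n_y/n_z = 0.05997.
Unit vector along 295° is (sin 295°, cos 295°) = (-0.9063, 0.4226).
Slope in that direction = a·(-0.9063) + b·(0.4226) = 0.07108.
Apparent dip = arctan|0.07108| = 4.1° (true dip is 4.5°, so apparent ≤ true as expected).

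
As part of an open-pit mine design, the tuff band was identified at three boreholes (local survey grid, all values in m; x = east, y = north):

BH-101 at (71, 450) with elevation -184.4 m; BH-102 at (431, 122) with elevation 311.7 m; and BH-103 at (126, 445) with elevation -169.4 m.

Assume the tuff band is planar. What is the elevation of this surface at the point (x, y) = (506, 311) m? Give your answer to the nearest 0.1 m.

Let the plane be z = a·x + b·y + c.
BH-102−BH-101: 360a − 328b = 496.1;  BH-103−BH-101: 55a − 5b = 15.
Solving gives a = 0.15022, b = −1.34763.
Then c = -184.4 − a·71 − b·450 = 411.37.
At (506, 311): z = 76.0 − 419.1 + 411.37 = 68.3 m.

68.3 m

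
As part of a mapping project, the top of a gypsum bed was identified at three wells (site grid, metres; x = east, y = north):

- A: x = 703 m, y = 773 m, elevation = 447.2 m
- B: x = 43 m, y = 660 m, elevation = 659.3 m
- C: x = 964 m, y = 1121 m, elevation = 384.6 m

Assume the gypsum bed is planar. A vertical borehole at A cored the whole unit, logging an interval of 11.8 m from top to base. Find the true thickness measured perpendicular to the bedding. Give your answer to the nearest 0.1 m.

11.2 m

Two edge vectors: A→B = (-660, -113, 212.1), A→C = (261, 348, -62.6).
Normal n = (A→B) × (A→C) = (-66737, 14042.1, -200187).
So ∂z/∂x = −n_x/n_z = −0.33337 and ∂z/∂y = −n_y/n_z = 0.07014.
|∇z| = √(a²+b²) = 0.34067, so dip δ = arctan(0.34067) = 18.81°.
True thickness = vertical thickness × cos δ = 11.8 × cos 18.81° = 11.2 m.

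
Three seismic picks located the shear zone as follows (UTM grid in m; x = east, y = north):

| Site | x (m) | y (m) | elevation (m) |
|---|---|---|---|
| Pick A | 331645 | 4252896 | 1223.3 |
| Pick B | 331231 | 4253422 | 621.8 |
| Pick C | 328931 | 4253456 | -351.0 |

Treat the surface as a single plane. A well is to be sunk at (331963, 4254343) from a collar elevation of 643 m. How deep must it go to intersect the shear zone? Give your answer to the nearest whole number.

Two edge vectors: Pick A→Pick B = (-414, 526, -601.5), Pick A→Pick C = (-2714, 560, -1574.3).
Normal n = (Pick A→Pick B) × (Pick A→Pick C) = (-491241.8, 980710.8, 1195724).
So ∂z/∂x = −n_x/n_z = 0.41083210 and ∂z/∂y = −n_y/n_z = −0.82018158.
Intercept c from Pick A: 1223.3 − 136250.41 + 3488146.96 = 3353119.85.
At (331963, 4254343): z_contact = 136381.1 − 3489333.8 + 3353119.85 = 167.1 m.
Depth below ground = 643 − 167.1 = 476 m.

476 m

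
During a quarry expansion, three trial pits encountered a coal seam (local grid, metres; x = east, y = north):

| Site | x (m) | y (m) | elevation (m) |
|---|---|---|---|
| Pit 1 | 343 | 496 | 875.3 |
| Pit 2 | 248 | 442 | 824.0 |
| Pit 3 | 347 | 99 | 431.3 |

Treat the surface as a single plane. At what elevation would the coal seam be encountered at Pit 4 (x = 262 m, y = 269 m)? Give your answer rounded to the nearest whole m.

Two edge vectors: Pit 1→Pit 2 = (-95, -54, -51.3), Pit 1→Pit 3 = (4, -397, -444).
Normal n = (Pit 1→Pit 2) × (Pit 1→Pit 3) = (3609.9, -42385.2, 37931).
So ∂z/∂x = −n_x/n_z = −0.09517 and ∂z/∂y = −n_y/n_z = 1.11743.
Intercept c from Pit 1: 875.3 + 32.64 − 554.24 = 353.70.
At (262, 269): z = −24.9 + 300.6 + 353.70 = 629.4 m.

629 m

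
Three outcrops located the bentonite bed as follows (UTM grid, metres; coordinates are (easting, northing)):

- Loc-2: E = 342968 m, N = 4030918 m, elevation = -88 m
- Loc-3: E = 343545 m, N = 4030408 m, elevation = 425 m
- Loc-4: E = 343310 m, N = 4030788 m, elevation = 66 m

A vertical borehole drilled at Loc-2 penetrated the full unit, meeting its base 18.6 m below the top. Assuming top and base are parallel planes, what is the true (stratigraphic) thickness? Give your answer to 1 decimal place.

Two edge vectors: Loc-2→Loc-3 = (577, -510, 513), Loc-2→Loc-4 = (342, -130, 154).
Normal n = (Loc-2→Loc-3) × (Loc-2→Loc-4) = (-11850, 86588, 99410).
So ∂z/∂E = −n_x/n_z = 0.11920 and ∂z/∂N = −n_y/n_z = −0.87102.
|∇z| = √(a²+b²) = 0.87914, so dip δ = arctan(0.87914) = 41.32°.
True thickness = vertical thickness × cos δ = 18.6 × cos 41.32° = 14.0 m.

14.0 m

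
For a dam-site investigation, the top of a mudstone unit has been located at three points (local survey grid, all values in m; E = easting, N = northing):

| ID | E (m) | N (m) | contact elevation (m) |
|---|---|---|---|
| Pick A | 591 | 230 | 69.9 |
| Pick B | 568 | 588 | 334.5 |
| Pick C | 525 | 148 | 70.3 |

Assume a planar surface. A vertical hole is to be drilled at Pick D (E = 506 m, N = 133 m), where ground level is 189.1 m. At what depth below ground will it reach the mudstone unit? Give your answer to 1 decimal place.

112.8 m

Two edge vectors: Pick A→Pick B = (-23, 358, 264.6), Pick A→Pick C = (-66, -82, 0.4).
Normal n = (Pick A→Pick B) × (Pick A→Pick C) = (21840.4, -17454.4, 25514).
So ∂z/∂E = −n_x/n_z = −0.85602 and ∂z/∂N = −n_y/n_z = 0.68411.
Intercept c from Pick A: 69.9 + 505.91 − 157.35 = 418.46.
At (506, 133): z_contact = −433.14 + 90.99 + 418.46 = 76.30 m.
Depth below ground = 189.1 − 76.30 = 112.8 m.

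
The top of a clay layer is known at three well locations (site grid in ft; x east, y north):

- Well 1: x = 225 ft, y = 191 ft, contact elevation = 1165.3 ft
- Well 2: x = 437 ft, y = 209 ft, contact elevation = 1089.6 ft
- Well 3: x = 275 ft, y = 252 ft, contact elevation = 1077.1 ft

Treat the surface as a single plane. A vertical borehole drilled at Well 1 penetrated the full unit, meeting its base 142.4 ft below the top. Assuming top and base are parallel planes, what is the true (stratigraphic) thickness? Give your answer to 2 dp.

Two edge vectors: Well 1→Well 2 = (212, 18, -75.7), Well 1→Well 3 = (50, 61, -88.2).
Normal n = (Well 1→Well 2) × (Well 1→Well 3) = (3030.1, 14913.4, 12032).
So ∂z/∂x = −n_x/n_z = −0.25184 and ∂z/∂y = −n_y/n_z = −1.23948.
|∇z| = √(a²+b²) = 1.26480, so dip δ = arctan(1.26480) = 51.67°.
True thickness = vertical thickness × cos δ = 142.4 × cos 51.67° = 88.32 ft.

88.32 ft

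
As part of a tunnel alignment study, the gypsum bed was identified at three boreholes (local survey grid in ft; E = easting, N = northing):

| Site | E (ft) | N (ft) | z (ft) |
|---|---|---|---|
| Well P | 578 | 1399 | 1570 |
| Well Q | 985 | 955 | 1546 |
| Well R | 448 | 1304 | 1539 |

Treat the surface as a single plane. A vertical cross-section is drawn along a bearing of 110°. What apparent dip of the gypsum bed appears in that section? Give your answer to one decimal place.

3.2°

Let the plane be z = a·E + b·N + c.
Well Q−Well P: 407a − 444b = −24;  Well R−Well P: −130a − 95b = −31.
Solving gives a = 0.11915, b = 0.16327.
Unit vector along 110° is (sin 110°, cos 110°) = (0.9397, -0.3420).
Slope in that direction = a·(0.9397) + b·(-0.3420) = 0.05612.
Apparent dip = arctan|0.05612| = 3.2° (true dip is 11.4°, so apparent ≤ true as expected).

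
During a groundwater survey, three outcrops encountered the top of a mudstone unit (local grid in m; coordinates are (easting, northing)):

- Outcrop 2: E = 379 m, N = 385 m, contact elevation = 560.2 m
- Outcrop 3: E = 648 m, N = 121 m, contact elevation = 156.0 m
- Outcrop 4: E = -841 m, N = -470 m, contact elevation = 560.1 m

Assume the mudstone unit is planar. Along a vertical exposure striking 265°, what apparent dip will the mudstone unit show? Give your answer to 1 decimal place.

Two edge vectors: Outcrop 2→Outcrop 3 = (269, -264, -404.2), Outcrop 2→Outcrop 4 = (-1220, -855, -0.1).
Normal n = (Outcrop 2→Outcrop 3) × (Outcrop 2→Outcrop 4) = (-345564.6, 493150.9, -552075).
So ∂z/∂E = −n_x/n_z = −0.62594 and ∂z/∂N = −n_y/n_z = 0.89327.
Unit vector along 265° is (sin 265°, cos 265°) = (-0.9962, -0.0872).
Slope in that direction = a·(-0.9962) + b·(-0.0872) = 0.54570.
Apparent dip = arctan|0.54570| = 28.6° (true dip is 47.5°, so apparent ≤ true as expected).

28.6°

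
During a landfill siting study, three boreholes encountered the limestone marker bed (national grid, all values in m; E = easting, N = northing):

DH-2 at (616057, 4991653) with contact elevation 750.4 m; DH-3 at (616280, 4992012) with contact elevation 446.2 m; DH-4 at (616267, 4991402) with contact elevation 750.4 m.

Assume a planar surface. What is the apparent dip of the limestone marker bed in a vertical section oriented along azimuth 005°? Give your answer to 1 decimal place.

28.2°

Let the plane be z = a·E + b·N + c.
DH-3−DH-2: 223a + 359b = −304.2;  DH-4−DH-2: 210a − 251b = 0.
Solving gives a = −0.58125, b = −0.48630.
Unit vector along 005° is (sin 5°, cos 5°) = (0.0872, 0.9962).
Slope in that direction = a·(0.0872) + b·(0.9962) = −0.53511.
Apparent dip = arctan|0.53511| = 28.2° (true dip is 37.2°, so apparent ≤ true as expected).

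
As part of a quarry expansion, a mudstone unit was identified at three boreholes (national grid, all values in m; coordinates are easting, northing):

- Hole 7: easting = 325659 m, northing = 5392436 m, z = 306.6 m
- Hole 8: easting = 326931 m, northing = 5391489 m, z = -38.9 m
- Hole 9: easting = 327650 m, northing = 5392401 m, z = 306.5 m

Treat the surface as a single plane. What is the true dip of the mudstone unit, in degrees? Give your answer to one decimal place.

Two edge vectors: Hole 7→Hole 8 = (1272, -947, -345.5), Hole 7→Hole 9 = (1991, -35, -0.1).
Normal n = (Hole 7→Hole 8) × (Hole 7→Hole 9) = (-11997.8, -687763.3, 1840957).
So ∂z/∂easting = −n_x/n_z = 0.00652 and ∂z/∂northing = −n_y/n_z = 0.37359.
Gradient magnitude |∇z| = √(a² + b²) = √(0.00004 + 0.13957) = 0.37365.
True dip = arctan(0.37365) = 20.5°, dipping toward S (azimuth ≈ 181°).

20.5°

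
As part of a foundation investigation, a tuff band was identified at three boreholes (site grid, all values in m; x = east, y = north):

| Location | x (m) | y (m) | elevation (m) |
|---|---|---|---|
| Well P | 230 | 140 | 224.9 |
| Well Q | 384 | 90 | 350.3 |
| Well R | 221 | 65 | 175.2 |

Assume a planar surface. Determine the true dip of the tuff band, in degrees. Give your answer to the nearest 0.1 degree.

Two edge vectors: Well P→Well Q = (154, -50, 125.4), Well P→Well R = (-9, -75, -49.7).
Normal n = (Well P→Well Q) × (Well P→Well R) = (11890, 6525.2, -12000).
So ∂z/∂x = −n_x/n_z = 0.99083 and ∂z/∂y = −n_y/n_z = 0.54377.
Gradient magnitude |∇z| = √(a² + b²) = √(0.98175 + 0.29568) = 1.13024.
True dip = arctan(1.13024) = 48.5°, dipping toward WSW (azimuth ≈ 241°).

48.5°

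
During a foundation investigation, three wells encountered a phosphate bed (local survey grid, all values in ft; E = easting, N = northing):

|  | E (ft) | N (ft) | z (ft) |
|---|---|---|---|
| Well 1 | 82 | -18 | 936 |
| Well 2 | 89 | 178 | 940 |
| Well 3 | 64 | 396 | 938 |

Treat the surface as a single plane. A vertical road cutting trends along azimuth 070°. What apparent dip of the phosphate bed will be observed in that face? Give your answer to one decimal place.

10.7°

Let the plane be z = a·E + b·N + c.
Well 2−Well 1: 7a + 196b = 4;  Well 3−Well 1: −18a + 414b = 2.
Solving gives a = 0.19670, b = 0.01338.
Unit vector along 070° is (sin 70°, cos 70°) = (0.9397, 0.3420).
Slope in that direction = a·(0.9397) + b·(0.3420) = 0.18942.
Apparent dip = arctan|0.18942| = 10.7° (true dip is 11.2°, so apparent ≤ true as expected).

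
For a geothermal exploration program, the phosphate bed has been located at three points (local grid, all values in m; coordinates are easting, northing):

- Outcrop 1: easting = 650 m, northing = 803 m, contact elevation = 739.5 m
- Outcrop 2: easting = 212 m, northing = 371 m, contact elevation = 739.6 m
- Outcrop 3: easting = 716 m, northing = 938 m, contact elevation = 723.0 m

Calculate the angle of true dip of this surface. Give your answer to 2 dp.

18.32°

Two edge vectors: Outcrop 1→Outcrop 2 = (-438, -432, 0.1), Outcrop 1→Outcrop 3 = (66, 135, -16.5).
Normal n = (Outcrop 1→Outcrop 2) × (Outcrop 1→Outcrop 3) = (7114.5, -7220.4, -30618).
So ∂z/∂easting = −n_x/n_z = 0.23236 and ∂z/∂northing = −n_y/n_z = −0.23582.
Gradient magnitude |∇z| = √(a² + b²) = √(0.05399 + 0.05561) = 0.33107.
True dip = arctan(0.33107) = 18.32°, dipping toward NW (azimuth ≈ 315°).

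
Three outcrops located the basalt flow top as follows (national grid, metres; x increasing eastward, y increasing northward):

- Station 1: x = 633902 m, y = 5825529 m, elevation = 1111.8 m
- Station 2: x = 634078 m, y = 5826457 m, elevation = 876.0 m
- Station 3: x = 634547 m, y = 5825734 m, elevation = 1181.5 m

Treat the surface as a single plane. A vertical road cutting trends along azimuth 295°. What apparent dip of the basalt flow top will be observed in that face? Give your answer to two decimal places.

Let the plane be z = a·x + b·y + c.
Station 2−Station 1: 176a + 928b = −235.8;  Station 3−Station 1: 645a + 205b = 69.7.
Solving gives a = 0.20093, b = −0.29220.
Unit vector along 295° is (sin 295°, cos 295°) = (-0.9063, 0.4226).
Slope in that direction = a·(-0.9063) + b·(0.4226) = −0.30560.
Apparent dip = arctan|0.30560| = 16.99° (true dip is 19.5°, so apparent ≤ true as expected).

16.99°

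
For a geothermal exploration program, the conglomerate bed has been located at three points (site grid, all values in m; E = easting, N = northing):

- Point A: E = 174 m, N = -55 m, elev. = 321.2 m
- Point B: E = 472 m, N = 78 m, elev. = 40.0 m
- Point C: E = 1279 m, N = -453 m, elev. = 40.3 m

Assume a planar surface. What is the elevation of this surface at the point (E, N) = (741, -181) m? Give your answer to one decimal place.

Two edge vectors: Point A→Point B = (298, 133, -281.2), Point A→Point C = (1105, -398, -280.9).
Normal n = (Point A→Point B) × (Point A→Point C) = (-149277.3, -227017.8, -265569).
So ∂z/∂E = −n_x/n_z = −0.562104 and ∂z/∂N = −n_y/n_z = −0.854835.
Intercept c from Point A: 321.2 + 97.81 − 47.02 = 371.99.
At (741, -181): z = −416.5 + 154.7 + 371.99 = 110.2 m.

110.2 m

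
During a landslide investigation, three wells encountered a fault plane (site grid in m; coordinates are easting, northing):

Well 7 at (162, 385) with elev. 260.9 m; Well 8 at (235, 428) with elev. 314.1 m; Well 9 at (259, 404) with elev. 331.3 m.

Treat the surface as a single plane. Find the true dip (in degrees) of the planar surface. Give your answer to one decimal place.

Two edge vectors: Well 7→Well 8 = (73, 43, 53.2), Well 7→Well 9 = (97, 19, 70.4).
Normal n = (Well 7→Well 8) × (Well 7→Well 9) = (2016.4, 21.2, -2784).
So ∂z/∂easting = −n_x/n_z = 0.72428 and ∂z/∂northing = −n_y/n_z = 0.00761.
Gradient magnitude |∇z| = √(a² + b²) = √(0.52458 + 0.00006) = 0.72432.
True dip = arctan(0.72432) = 35.9°, dipping toward W (azimuth ≈ 269°).

35.9°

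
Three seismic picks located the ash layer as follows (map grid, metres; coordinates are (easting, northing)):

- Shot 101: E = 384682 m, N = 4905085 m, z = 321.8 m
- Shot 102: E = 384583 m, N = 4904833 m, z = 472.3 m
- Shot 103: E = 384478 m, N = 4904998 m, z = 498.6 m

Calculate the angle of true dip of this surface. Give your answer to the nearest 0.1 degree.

Let the plane be z = a·E + b·N + c.
Shot 102−Shot 101: −99a − 252b = 150.5;  Shot 103−Shot 101: −204a − 87b = 176.8.
Solving gives a = −0.73513, b = −0.30842.
Gradient magnitude |∇z| = √(a² + b²) = √(0.54042 + 0.09512) = 0.79721.
True dip = arctan(0.79721) = 38.6°, dipping toward ENE (azimuth ≈ 067°).

38.6°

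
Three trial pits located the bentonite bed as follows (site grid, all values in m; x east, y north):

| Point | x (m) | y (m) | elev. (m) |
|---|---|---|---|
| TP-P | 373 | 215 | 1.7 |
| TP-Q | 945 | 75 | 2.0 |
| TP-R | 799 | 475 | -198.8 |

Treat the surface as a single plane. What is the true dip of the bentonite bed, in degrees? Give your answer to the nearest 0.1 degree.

29.6°

Two edge vectors: TP-P→TP-Q = (572, -140, 0.3), TP-P→TP-R = (426, 260, -200.5).
Normal n = (TP-P→TP-Q) × (TP-P→TP-R) = (27992, 114813.8, 208360).
So ∂z/∂x = −n_x/n_z = −0.13434 and ∂z/∂y = −n_y/n_z = −0.55104.
Gradient magnitude |∇z| = √(a² + b²) = √(0.01805 + 0.30364) = 0.56718.
True dip = arctan(0.56718) = 29.6°, dipping toward NNE (azimuth ≈ 014°).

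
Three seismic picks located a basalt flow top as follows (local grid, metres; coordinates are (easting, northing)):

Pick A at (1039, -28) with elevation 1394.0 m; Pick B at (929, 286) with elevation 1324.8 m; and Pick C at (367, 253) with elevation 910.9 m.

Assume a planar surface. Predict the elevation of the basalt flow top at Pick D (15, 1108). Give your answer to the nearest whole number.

Two edge vectors: Pick A→Pick B = (-110, 314, -69.2), Pick A→Pick C = (-672, 281, -483.1).
Normal n = (Pick A→Pick B) × (Pick A→Pick C) = (-132248.2, -6638.6, 180098).
So ∂z/∂E = −n_x/n_z = 0.73431 and ∂z/∂N = −n_y/n_z = 0.03686.
Intercept c from Pick A: 1394 − 762.95 + 1.03 = 632.08.
At (15, 1108): z = 11.0 + 40.8 + 632.08 = 683.9 m.

684 m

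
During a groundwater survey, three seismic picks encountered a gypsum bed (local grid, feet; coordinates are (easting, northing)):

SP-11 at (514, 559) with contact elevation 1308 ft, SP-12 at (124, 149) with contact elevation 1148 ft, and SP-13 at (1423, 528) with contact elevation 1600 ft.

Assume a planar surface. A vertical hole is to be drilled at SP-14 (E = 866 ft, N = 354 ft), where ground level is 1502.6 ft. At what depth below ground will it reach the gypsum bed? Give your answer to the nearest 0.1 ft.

Two edge vectors: SP-11→SP-12 = (-390, -410, -160), SP-11→SP-13 = (909, -31, 292).
Normal n = (SP-11→SP-12) × (SP-11→SP-13) = (-124680, -31560, 384780).
So ∂z/∂E = −n_x/n_z = 0.324029 and ∂z/∂N = −n_y/n_z = 0.082021.
Intercept c from SP-11: 1308 − 166.55 − 45.85 = 1095.60.
At (866, 354): z_contact = 280.61 + 29.04 + 1095.60 = 1405.24 ft.
Depth below ground = 1502.6 − 1405.24 = 97.4 ft.

97.4 ft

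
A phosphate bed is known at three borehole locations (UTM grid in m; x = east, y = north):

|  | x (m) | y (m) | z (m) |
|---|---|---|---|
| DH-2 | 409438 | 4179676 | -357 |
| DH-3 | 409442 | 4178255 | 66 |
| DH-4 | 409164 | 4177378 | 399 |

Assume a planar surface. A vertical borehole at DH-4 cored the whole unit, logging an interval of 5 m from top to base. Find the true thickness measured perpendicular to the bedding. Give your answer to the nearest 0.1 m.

Two edge vectors: DH-2→DH-3 = (4, -1421, 423), DH-2→DH-4 = (-274, -2298, 756).
Normal n = (DH-2→DH-3) × (DH-2→DH-4) = (-102222, -118926, -398546).
So ∂z/∂x = −n_x/n_z = −0.25649 and ∂z/∂y = −n_y/n_z = −0.29840.
|∇z| = √(a²+b²) = 0.39348, so dip δ = arctan(0.39348) = 21.48°.
True thickness = vertical thickness × cos δ = 5 × cos 21.48° = 4.7 m.

4.7 m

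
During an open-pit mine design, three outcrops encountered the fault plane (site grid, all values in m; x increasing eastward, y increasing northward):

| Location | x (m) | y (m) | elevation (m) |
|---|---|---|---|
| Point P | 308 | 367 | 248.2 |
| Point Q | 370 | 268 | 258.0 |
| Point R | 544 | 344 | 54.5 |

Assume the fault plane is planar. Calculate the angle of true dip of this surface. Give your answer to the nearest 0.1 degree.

Let the plane be z = a·x + b·y + c.
Point Q−Point P: 62a − 99b = 9.8;  Point R−Point P: 236a − 23b = −193.7.
Solving gives a = −0.88439, b = −0.65285.
Gradient magnitude |∇z| = √(a² + b²) = √(0.78214 + 0.42621) = 1.09925.
True dip = arctan(1.09925) = 47.7°, dipping toward NE (azimuth ≈ 054°).

47.7°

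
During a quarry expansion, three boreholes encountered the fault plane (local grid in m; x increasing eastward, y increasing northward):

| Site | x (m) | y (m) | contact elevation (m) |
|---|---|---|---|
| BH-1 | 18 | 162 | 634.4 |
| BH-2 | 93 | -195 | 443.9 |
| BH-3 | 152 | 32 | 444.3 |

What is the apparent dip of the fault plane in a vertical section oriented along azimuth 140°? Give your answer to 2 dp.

Let the plane be z = a·x + b·y + c.
BH-2−BH-1: 75a − 357b = −190.5;  BH-3−BH-1: 134a − 130b = −190.1.
Solving gives a = −1.13161, b = 0.29588.
Unit vector along 140° is (sin 140°, cos 140°) = (0.6428, -0.7660).
Slope in that direction = a·(0.6428) + b·(-0.7660) = −0.95404.
Apparent dip = arctan|0.95404| = 43.65° (true dip is 49.5°, so apparent ≤ true as expected).

43.65°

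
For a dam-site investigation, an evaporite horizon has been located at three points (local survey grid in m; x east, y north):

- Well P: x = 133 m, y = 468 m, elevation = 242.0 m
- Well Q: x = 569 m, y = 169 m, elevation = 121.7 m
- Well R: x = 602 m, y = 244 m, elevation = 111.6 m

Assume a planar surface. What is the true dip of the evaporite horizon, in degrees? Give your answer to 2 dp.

15.81°

Two edge vectors: Well P→Well Q = (436, -299, -120.3), Well P→Well R = (469, -224, -130.4).
Normal n = (Well P→Well Q) × (Well P→Well R) = (12042.4, 433.7, 42567).
So ∂z/∂x = −n_x/n_z = −0.28290 and ∂z/∂y = −n_y/n_z = −0.01019.
Gradient magnitude |∇z| = √(a² + b²) = √(0.08004 + 0.00010) = 0.28309.
True dip = arctan(0.28309) = 15.81°, dipping toward E (azimuth ≈ 088°).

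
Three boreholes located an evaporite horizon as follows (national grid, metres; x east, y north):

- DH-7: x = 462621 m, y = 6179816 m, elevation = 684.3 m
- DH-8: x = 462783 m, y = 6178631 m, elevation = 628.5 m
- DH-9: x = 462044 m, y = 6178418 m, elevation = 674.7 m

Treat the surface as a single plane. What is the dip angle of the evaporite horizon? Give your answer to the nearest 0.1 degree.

4.7°

Let the plane be z = a·x + b·y + c.
DH-8−DH-7: 162a − 1185b = −55.8;  DH-9−DH-7: −577a − 1398b = −9.6.
Solving gives a = −0.07320, b = 0.03708.
Gradient magnitude |∇z| = √(a² + b²) = √(0.00536 + 0.00137) = 0.08206.
True dip = arctan(0.08206) = 4.7°, dipping toward ESE (azimuth ≈ 117°).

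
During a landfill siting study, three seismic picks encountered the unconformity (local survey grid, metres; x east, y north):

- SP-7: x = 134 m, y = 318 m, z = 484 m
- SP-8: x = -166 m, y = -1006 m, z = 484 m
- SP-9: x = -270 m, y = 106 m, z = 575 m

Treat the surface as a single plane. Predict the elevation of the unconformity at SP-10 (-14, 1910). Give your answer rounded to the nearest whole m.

614 m

Two edge vectors: SP-7→SP-8 = (-300, -1324, 0), SP-7→SP-9 = (-404, -212, 91).
Normal n = (SP-7→SP-8) × (SP-7→SP-9) = (-120484, 27300, -471296).
So ∂z/∂x = −n_x/n_z = −0.25564 and ∂z/∂y = −n_y/n_z = 0.05793.
Intercept c from SP-7: 484 + 34.26 − 18.42 = 499.84.
At (-14, 1910): z = 3.6 + 110.6 + 499.84 = 614.1 m.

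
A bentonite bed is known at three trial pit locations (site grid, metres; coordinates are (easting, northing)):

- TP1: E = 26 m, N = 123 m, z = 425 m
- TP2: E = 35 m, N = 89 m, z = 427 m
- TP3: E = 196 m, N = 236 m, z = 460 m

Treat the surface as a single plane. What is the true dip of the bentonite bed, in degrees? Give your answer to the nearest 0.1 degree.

Two edge vectors: TP1→TP2 = (9, -34, 2), TP1→TP3 = (170, 113, 35).
Normal n = (TP1→TP2) × (TP1→TP3) = (-1416, 25, 6797).
So ∂z/∂E = −n_x/n_z = 0.20833 and ∂z/∂N = −n_y/n_z = −0.00368.
Gradient magnitude |∇z| = √(a² + b²) = √(0.04340 + 0.00001) = 0.20836.
True dip = arctan(0.20836) = 11.8°, dipping toward W (azimuth ≈ 271°).

11.8°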